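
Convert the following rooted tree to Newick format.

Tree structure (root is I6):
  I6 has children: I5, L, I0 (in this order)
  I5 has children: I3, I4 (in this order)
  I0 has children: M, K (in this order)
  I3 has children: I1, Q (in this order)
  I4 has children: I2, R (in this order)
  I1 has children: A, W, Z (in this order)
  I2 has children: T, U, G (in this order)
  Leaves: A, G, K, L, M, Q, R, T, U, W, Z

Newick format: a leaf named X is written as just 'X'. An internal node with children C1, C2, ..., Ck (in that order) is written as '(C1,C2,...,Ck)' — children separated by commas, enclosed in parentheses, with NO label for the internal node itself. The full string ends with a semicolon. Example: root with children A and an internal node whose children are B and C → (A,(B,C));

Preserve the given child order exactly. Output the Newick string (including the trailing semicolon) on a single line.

internal I6 with children ['I5', 'L', 'I0']
  internal I5 with children ['I3', 'I4']
    internal I3 with children ['I1', 'Q']
      internal I1 with children ['A', 'W', 'Z']
        leaf 'A' → 'A'
        leaf 'W' → 'W'
        leaf 'Z' → 'Z'
      → '(A,W,Z)'
      leaf 'Q' → 'Q'
    → '((A,W,Z),Q)'
    internal I4 with children ['I2', 'R']
      internal I2 with children ['T', 'U', 'G']
        leaf 'T' → 'T'
        leaf 'U' → 'U'
        leaf 'G' → 'G'
      → '(T,U,G)'
      leaf 'R' → 'R'
    → '((T,U,G),R)'
  → '(((A,W,Z),Q),((T,U,G),R))'
  leaf 'L' → 'L'
  internal I0 with children ['M', 'K']
    leaf 'M' → 'M'
    leaf 'K' → 'K'
  → '(M,K)'
→ '((((A,W,Z),Q),((T,U,G),R)),L,(M,K))'
Final: ((((A,W,Z),Q),((T,U,G),R)),L,(M,K));

Answer: ((((A,W,Z),Q),((T,U,G),R)),L,(M,K));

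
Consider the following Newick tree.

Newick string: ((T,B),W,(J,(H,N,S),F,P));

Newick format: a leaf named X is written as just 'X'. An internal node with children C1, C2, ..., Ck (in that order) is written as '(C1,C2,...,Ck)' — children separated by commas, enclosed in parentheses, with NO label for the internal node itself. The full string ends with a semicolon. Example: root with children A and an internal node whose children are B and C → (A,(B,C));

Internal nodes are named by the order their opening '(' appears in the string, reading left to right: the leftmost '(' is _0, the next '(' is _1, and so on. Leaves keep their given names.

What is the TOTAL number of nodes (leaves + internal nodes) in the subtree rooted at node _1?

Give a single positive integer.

Newick: ((T,B),W,(J,(H,N,S),F,P));
Locate _1: it is the '(' at position 1 (the 2nd '(' reading left to right).
Query: subtree rooted at _1
_1: subtree_size = 1 + 2
  T: subtree_size = 1 + 0
  B: subtree_size = 1 + 0
Total subtree size of _1: 3

Answer: 3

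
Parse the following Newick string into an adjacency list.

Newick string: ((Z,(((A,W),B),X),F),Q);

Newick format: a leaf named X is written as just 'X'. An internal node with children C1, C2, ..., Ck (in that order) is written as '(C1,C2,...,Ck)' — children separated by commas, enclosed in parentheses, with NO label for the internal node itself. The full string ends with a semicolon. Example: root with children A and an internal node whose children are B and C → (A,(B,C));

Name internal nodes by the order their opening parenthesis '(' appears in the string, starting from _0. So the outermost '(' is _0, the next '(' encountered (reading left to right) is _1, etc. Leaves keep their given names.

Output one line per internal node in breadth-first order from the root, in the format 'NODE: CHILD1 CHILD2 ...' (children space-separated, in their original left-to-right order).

Answer: _0: _1 Q
_1: Z _2 F
_2: _3 X
_3: _4 B
_4: A W

Derivation:
Input: ((Z,(((A,W),B),X),F),Q);
Scanning left-to-right, naming '(' by encounter order:
  pos 0: '(' -> open internal node _0 (depth 1)
  pos 1: '(' -> open internal node _1 (depth 2)
  pos 4: '(' -> open internal node _2 (depth 3)
  pos 5: '(' -> open internal node _3 (depth 4)
  pos 6: '(' -> open internal node _4 (depth 5)
  pos 10: ')' -> close internal node _4 (now at depth 4)
  pos 13: ')' -> close internal node _3 (now at depth 3)
  pos 16: ')' -> close internal node _2 (now at depth 2)
  pos 19: ')' -> close internal node _1 (now at depth 1)
  pos 22: ')' -> close internal node _0 (now at depth 0)
Total internal nodes: 5
BFS adjacency from root:
  _0: _1 Q
  _1: Z _2 F
  _2: _3 X
  _3: _4 B
  _4: A W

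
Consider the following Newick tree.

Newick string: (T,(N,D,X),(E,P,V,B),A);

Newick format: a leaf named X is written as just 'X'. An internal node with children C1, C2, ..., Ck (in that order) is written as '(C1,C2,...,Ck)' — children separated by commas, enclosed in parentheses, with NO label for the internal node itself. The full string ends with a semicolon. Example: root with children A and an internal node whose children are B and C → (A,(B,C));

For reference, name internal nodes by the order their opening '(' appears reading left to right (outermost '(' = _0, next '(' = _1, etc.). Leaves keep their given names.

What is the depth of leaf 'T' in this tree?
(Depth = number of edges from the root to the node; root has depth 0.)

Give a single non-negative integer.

Newick: (T,(N,D,X),(E,P,V,B),A);
Naming internals by '(' encounter order: outermost '(' = _0, next = _1, ...
Query node: T
Path from root: _0 -> T
Depth of T: 1 (number of edges from root)

Answer: 1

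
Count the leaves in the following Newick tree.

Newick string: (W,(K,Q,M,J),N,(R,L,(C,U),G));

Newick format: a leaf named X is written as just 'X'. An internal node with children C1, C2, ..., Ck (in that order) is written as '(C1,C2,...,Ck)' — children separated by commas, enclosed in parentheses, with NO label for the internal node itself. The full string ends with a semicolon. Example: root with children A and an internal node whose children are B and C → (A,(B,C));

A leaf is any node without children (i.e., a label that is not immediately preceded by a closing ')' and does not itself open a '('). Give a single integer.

Answer: 11

Derivation:
Newick: (W,(K,Q,M,J),N,(R,L,(C,U),G));
Scan left-to-right; a leaf is any maximal label run not followed by '(':
  pos 1: leaf 'W' → count = 1
  pos 4: leaf 'K' → count = 2
  pos 6: leaf 'Q' → count = 3
  pos 8: leaf 'M' → count = 4
  pos 10: leaf 'J' → count = 5
  pos 13: leaf 'N' → count = 6
  pos 16: leaf 'R' → count = 7
  pos 18: leaf 'L' → count = 8
  pos 21: leaf 'C' → count = 9
  pos 23: leaf 'U' → count = 10
  pos 26: leaf 'G' → count = 11
Total leaves: 11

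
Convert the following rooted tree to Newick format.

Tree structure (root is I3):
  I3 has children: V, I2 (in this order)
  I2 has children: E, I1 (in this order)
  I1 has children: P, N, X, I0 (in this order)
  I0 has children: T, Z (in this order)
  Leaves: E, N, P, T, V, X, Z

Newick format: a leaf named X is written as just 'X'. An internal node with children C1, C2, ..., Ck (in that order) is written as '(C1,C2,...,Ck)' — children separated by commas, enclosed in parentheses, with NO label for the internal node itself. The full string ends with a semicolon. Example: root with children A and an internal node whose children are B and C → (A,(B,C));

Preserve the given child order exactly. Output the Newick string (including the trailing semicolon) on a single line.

Answer: (V,(E,(P,N,X,(T,Z))));

Derivation:
internal I3 with children ['V', 'I2']
  leaf 'V' → 'V'
  internal I2 with children ['E', 'I1']
    leaf 'E' → 'E'
    internal I1 with children ['P', 'N', 'X', 'I0']
      leaf 'P' → 'P'
      leaf 'N' → 'N'
      leaf 'X' → 'X'
      internal I0 with children ['T', 'Z']
        leaf 'T' → 'T'
        leaf 'Z' → 'Z'
      → '(T,Z)'
    → '(P,N,X,(T,Z))'
  → '(E,(P,N,X,(T,Z)))'
→ '(V,(E,(P,N,X,(T,Z))))'
Final: (V,(E,(P,N,X,(T,Z))));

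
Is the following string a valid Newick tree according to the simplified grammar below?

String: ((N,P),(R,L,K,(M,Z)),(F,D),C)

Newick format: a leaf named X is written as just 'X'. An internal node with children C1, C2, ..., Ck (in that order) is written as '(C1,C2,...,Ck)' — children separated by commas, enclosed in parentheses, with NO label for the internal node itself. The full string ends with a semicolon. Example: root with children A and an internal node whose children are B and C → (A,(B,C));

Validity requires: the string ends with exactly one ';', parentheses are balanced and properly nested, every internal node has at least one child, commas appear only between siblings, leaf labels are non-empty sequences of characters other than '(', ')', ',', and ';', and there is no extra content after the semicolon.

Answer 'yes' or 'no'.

Input: ((N,P),(R,L,K,(M,Z)),(F,D),C)
Paren balance: 5 '(' vs 5 ')' OK
Ends with single ';': False
Full parse: FAILS (must end with ;)
Valid: False

Answer: no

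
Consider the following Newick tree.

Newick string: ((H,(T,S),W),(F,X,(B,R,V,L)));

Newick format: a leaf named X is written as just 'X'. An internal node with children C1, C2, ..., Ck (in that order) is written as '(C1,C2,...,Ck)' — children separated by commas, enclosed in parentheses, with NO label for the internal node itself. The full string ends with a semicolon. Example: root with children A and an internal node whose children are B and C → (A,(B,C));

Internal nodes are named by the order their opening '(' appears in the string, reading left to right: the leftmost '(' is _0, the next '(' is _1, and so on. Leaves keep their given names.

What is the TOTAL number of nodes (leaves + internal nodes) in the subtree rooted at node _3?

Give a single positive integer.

Newick: ((H,(T,S),W),(F,X,(B,R,V,L)));
Locate _3: it is the '(' at position 13 (the 4th '(' reading left to right).
Query: subtree rooted at _3
_3: subtree_size = 1 + 7
  F: subtree_size = 1 + 0
  X: subtree_size = 1 + 0
  _4: subtree_size = 1 + 4
    B: subtree_size = 1 + 0
    R: subtree_size = 1 + 0
    V: subtree_size = 1 + 0
    L: subtree_size = 1 + 0
Total subtree size of _3: 8

Answer: 8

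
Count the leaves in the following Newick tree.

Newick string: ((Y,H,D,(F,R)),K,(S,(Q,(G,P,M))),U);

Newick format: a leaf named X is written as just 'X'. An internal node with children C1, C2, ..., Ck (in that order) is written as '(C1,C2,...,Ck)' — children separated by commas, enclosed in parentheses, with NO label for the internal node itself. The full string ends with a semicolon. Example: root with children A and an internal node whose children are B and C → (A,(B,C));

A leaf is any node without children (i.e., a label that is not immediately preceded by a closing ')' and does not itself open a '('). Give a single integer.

Newick: ((Y,H,D,(F,R)),K,(S,(Q,(G,P,M))),U);
Scan left-to-right; a leaf is any maximal label run not followed by '(':
  pos 2: leaf 'Y' → count = 1
  pos 4: leaf 'H' → count = 2
  pos 6: leaf 'D' → count = 3
  pos 9: leaf 'F' → count = 4
  pos 11: leaf 'R' → count = 5
  pos 15: leaf 'K' → count = 6
  pos 18: leaf 'S' → count = 7
  pos 21: leaf 'Q' → count = 8
  pos 24: leaf 'G' → count = 9
  pos 26: leaf 'P' → count = 10
  pos 28: leaf 'M' → count = 11
  pos 33: leaf 'U' → count = 12
Total leaves: 12

Answer: 12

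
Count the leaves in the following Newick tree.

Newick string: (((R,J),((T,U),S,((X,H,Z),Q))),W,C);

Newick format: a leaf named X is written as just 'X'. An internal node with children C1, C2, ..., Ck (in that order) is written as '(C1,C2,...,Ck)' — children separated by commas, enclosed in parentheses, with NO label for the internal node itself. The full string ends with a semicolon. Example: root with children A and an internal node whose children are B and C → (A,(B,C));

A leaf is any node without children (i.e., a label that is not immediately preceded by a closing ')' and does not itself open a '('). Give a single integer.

Newick: (((R,J),((T,U),S,((X,H,Z),Q))),W,C);
Scan left-to-right; a leaf is any maximal label run not followed by '(':
  pos 3: leaf 'R' → count = 1
  pos 5: leaf 'J' → count = 2
  pos 10: leaf 'T' → count = 3
  pos 12: leaf 'U' → count = 4
  pos 15: leaf 'S' → count = 5
  pos 19: leaf 'X' → count = 6
  pos 21: leaf 'H' → count = 7
  pos 23: leaf 'Z' → count = 8
  pos 26: leaf 'Q' → count = 9
  pos 31: leaf 'W' → count = 10
  pos 33: leaf 'C' → count = 11
Total leaves: 11

Answer: 11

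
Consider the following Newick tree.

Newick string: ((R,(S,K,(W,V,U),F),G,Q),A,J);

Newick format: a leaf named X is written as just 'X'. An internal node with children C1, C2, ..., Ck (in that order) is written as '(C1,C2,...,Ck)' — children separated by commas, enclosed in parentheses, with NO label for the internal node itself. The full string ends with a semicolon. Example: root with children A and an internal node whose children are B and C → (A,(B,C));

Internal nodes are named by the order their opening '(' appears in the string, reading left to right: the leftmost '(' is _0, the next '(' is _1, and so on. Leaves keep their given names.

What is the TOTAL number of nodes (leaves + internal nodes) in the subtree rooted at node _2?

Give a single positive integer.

Newick: ((R,(S,K,(W,V,U),F),G,Q),A,J);
Locate _2: it is the '(' at position 4 (the 3rd '(' reading left to right).
Query: subtree rooted at _2
_2: subtree_size = 1 + 7
  S: subtree_size = 1 + 0
  K: subtree_size = 1 + 0
  _3: subtree_size = 1 + 3
    W: subtree_size = 1 + 0
    V: subtree_size = 1 + 0
    U: subtree_size = 1 + 0
  F: subtree_size = 1 + 0
Total subtree size of _2: 8

Answer: 8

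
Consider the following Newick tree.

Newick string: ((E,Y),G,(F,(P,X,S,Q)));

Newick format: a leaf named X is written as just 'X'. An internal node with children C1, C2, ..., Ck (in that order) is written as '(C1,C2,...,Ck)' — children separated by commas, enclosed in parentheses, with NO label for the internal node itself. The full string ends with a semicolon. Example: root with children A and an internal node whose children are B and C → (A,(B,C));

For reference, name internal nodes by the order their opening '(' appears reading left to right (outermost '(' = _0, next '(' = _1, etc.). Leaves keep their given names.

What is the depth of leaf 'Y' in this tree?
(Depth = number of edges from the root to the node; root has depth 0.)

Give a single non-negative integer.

Newick: ((E,Y),G,(F,(P,X,S,Q)));
Naming internals by '(' encounter order: outermost '(' = _0, next = _1, ...
Query node: Y
Path from root: _0 -> _1 -> Y
Depth of Y: 2 (number of edges from root)

Answer: 2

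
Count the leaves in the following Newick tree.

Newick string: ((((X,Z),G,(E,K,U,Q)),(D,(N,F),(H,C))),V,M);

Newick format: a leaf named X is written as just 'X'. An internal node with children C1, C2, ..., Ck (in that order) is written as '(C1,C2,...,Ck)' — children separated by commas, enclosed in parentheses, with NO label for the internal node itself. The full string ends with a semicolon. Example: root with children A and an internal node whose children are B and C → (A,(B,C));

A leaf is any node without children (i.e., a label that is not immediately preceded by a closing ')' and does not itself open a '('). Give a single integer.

Newick: ((((X,Z),G,(E,K,U,Q)),(D,(N,F),(H,C))),V,M);
Scan left-to-right; a leaf is any maximal label run not followed by '(':
  pos 4: leaf 'X' → count = 1
  pos 6: leaf 'Z' → count = 2
  pos 9: leaf 'G' → count = 3
  pos 12: leaf 'E' → count = 4
  pos 14: leaf 'K' → count = 5
  pos 16: leaf 'U' → count = 6
  pos 18: leaf 'Q' → count = 7
  pos 23: leaf 'D' → count = 8
  pos 26: leaf 'N' → count = 9
  pos 28: leaf 'F' → count = 10
  pos 32: leaf 'H' → count = 11
  pos 34: leaf 'C' → count = 12
  pos 39: leaf 'V' → count = 13
  pos 41: leaf 'M' → count = 14
Total leaves: 14

Answer: 14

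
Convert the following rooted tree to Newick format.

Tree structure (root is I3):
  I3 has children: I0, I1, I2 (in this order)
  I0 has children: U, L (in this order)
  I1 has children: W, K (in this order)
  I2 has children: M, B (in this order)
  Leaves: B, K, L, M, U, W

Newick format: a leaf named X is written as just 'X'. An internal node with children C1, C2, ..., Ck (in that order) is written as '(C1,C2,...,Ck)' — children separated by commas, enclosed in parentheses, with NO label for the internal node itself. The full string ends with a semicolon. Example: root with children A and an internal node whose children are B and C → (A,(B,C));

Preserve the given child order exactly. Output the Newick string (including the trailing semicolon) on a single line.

Answer: ((U,L),(W,K),(M,B));

Derivation:
internal I3 with children ['I0', 'I1', 'I2']
  internal I0 with children ['U', 'L']
    leaf 'U' → 'U'
    leaf 'L' → 'L'
  → '(U,L)'
  internal I1 with children ['W', 'K']
    leaf 'W' → 'W'
    leaf 'K' → 'K'
  → '(W,K)'
  internal I2 with children ['M', 'B']
    leaf 'M' → 'M'
    leaf 'B' → 'B'
  → '(M,B)'
→ '((U,L),(W,K),(M,B))'
Final: ((U,L),(W,K),(M,B));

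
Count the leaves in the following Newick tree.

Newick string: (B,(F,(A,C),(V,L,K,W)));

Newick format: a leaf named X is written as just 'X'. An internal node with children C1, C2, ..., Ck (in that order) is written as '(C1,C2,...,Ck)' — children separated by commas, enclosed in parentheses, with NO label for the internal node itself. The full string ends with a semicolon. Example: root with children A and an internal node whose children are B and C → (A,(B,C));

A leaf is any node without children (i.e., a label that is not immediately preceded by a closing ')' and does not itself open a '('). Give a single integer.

Newick: (B,(F,(A,C),(V,L,K,W)));
Scan left-to-right; a leaf is any maximal label run not followed by '(':
  pos 1: leaf 'B' → count = 1
  pos 4: leaf 'F' → count = 2
  pos 7: leaf 'A' → count = 3
  pos 9: leaf 'C' → count = 4
  pos 13: leaf 'V' → count = 5
  pos 15: leaf 'L' → count = 6
  pos 17: leaf 'K' → count = 7
  pos 19: leaf 'W' → count = 8
Total leaves: 8

Answer: 8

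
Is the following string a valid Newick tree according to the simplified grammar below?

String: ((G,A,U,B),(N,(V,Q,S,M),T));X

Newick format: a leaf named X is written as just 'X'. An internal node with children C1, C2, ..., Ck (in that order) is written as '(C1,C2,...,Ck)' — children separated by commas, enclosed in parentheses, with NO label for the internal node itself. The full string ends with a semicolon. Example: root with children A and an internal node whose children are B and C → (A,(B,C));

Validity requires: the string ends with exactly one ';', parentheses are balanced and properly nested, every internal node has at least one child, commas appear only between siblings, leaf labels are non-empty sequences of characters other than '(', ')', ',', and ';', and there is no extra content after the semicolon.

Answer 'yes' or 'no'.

Answer: no

Derivation:
Input: ((G,A,U,B),(N,(V,Q,S,M),T));X
Paren balance: 4 '(' vs 4 ')' OK
Ends with single ';': False
Full parse: FAILS (must end with ;)
Valid: False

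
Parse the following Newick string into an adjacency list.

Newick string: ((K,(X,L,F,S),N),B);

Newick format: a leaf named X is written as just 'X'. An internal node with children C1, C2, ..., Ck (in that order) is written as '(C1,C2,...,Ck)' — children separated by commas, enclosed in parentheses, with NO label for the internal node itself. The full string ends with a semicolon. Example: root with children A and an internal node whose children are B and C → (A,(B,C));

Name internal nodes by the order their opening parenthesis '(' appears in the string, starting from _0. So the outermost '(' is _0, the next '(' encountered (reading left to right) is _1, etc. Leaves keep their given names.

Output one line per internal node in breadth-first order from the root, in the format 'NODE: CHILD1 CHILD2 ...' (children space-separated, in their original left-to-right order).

Answer: _0: _1 B
_1: K _2 N
_2: X L F S

Derivation:
Input: ((K,(X,L,F,S),N),B);
Scanning left-to-right, naming '(' by encounter order:
  pos 0: '(' -> open internal node _0 (depth 1)
  pos 1: '(' -> open internal node _1 (depth 2)
  pos 4: '(' -> open internal node _2 (depth 3)
  pos 12: ')' -> close internal node _2 (now at depth 2)
  pos 15: ')' -> close internal node _1 (now at depth 1)
  pos 18: ')' -> close internal node _0 (now at depth 0)
Total internal nodes: 3
BFS adjacency from root:
  _0: _1 B
  _1: K _2 N
  _2: X L F S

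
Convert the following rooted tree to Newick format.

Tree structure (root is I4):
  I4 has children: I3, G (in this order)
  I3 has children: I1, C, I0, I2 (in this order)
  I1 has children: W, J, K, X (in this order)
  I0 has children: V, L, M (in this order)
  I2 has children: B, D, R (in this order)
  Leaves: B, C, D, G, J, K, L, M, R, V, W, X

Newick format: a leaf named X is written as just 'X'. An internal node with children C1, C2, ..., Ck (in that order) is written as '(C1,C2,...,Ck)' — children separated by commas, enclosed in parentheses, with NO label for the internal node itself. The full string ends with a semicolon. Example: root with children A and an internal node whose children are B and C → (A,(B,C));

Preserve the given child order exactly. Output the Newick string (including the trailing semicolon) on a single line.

Answer: (((W,J,K,X),C,(V,L,M),(B,D,R)),G);

Derivation:
internal I4 with children ['I3', 'G']
  internal I3 with children ['I1', 'C', 'I0', 'I2']
    internal I1 with children ['W', 'J', 'K', 'X']
      leaf 'W' → 'W'
      leaf 'J' → 'J'
      leaf 'K' → 'K'
      leaf 'X' → 'X'
    → '(W,J,K,X)'
    leaf 'C' → 'C'
    internal I0 with children ['V', 'L', 'M']
      leaf 'V' → 'V'
      leaf 'L' → 'L'
      leaf 'M' → 'M'
    → '(V,L,M)'
    internal I2 with children ['B', 'D', 'R']
      leaf 'B' → 'B'
      leaf 'D' → 'D'
      leaf 'R' → 'R'
    → '(B,D,R)'
  → '((W,J,K,X),C,(V,L,M),(B,D,R))'
  leaf 'G' → 'G'
→ '(((W,J,K,X),C,(V,L,M),(B,D,R)),G)'
Final: (((W,J,K,X),C,(V,L,M),(B,D,R)),G);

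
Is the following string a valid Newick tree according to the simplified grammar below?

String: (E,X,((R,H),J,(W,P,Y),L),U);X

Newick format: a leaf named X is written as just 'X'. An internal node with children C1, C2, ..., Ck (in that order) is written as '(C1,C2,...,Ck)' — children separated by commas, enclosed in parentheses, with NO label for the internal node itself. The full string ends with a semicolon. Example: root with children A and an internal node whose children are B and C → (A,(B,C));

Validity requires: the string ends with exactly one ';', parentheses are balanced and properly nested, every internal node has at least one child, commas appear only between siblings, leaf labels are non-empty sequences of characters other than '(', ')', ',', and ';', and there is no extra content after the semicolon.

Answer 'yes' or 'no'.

Answer: no

Derivation:
Input: (E,X,((R,H),J,(W,P,Y),L),U);X
Paren balance: 4 '(' vs 4 ')' OK
Ends with single ';': False
Full parse: FAILS (must end with ;)
Valid: False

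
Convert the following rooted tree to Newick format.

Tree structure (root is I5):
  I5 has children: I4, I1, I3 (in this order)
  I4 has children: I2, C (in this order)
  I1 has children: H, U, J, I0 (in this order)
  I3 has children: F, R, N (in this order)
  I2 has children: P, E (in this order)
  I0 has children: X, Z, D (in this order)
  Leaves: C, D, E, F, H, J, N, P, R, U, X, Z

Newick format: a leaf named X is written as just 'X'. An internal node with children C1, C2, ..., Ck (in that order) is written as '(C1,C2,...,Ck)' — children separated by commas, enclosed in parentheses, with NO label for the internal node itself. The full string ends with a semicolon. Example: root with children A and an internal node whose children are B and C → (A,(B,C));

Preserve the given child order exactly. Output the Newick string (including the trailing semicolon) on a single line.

Answer: (((P,E),C),(H,U,J,(X,Z,D)),(F,R,N));

Derivation:
internal I5 with children ['I4', 'I1', 'I3']
  internal I4 with children ['I2', 'C']
    internal I2 with children ['P', 'E']
      leaf 'P' → 'P'
      leaf 'E' → 'E'
    → '(P,E)'
    leaf 'C' → 'C'
  → '((P,E),C)'
  internal I1 with children ['H', 'U', 'J', 'I0']
    leaf 'H' → 'H'
    leaf 'U' → 'U'
    leaf 'J' → 'J'
    internal I0 with children ['X', 'Z', 'D']
      leaf 'X' → 'X'
      leaf 'Z' → 'Z'
      leaf 'D' → 'D'
    → '(X,Z,D)'
  → '(H,U,J,(X,Z,D))'
  internal I3 with children ['F', 'R', 'N']
    leaf 'F' → 'F'
    leaf 'R' → 'R'
    leaf 'N' → 'N'
  → '(F,R,N)'
→ '(((P,E),C),(H,U,J,(X,Z,D)),(F,R,N))'
Final: (((P,E),C),(H,U,J,(X,Z,D)),(F,R,N));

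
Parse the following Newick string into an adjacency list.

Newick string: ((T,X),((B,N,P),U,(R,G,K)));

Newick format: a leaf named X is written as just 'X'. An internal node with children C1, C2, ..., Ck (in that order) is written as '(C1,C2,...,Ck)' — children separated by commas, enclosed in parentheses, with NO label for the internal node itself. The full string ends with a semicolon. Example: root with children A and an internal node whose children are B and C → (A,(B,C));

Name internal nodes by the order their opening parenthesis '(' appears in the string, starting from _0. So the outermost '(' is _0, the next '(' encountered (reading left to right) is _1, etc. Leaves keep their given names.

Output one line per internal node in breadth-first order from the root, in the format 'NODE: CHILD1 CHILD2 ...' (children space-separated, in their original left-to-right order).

Answer: _0: _1 _2
_1: T X
_2: _3 U _4
_3: B N P
_4: R G K

Derivation:
Input: ((T,X),((B,N,P),U,(R,G,K)));
Scanning left-to-right, naming '(' by encounter order:
  pos 0: '(' -> open internal node _0 (depth 1)
  pos 1: '(' -> open internal node _1 (depth 2)
  pos 5: ')' -> close internal node _1 (now at depth 1)
  pos 7: '(' -> open internal node _2 (depth 2)
  pos 8: '(' -> open internal node _3 (depth 3)
  pos 14: ')' -> close internal node _3 (now at depth 2)
  pos 18: '(' -> open internal node _4 (depth 3)
  pos 24: ')' -> close internal node _4 (now at depth 2)
  pos 25: ')' -> close internal node _2 (now at depth 1)
  pos 26: ')' -> close internal node _0 (now at depth 0)
Total internal nodes: 5
BFS adjacency from root:
  _0: _1 _2
  _1: T X
  _2: _3 U _4
  _3: B N P
  _4: R G K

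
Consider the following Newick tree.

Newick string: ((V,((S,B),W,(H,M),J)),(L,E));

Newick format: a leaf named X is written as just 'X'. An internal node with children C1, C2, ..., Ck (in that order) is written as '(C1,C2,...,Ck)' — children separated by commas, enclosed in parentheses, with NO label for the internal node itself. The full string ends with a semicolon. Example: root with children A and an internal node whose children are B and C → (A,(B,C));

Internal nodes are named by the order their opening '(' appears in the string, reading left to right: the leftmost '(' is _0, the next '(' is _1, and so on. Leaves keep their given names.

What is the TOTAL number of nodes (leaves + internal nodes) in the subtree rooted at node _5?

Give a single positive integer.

Newick: ((V,((S,B),W,(H,M),J)),(L,E));
Locate _5: it is the '(' at position 23 (the 6th '(' reading left to right).
Query: subtree rooted at _5
_5: subtree_size = 1 + 2
  L: subtree_size = 1 + 0
  E: subtree_size = 1 + 0
Total subtree size of _5: 3

Answer: 3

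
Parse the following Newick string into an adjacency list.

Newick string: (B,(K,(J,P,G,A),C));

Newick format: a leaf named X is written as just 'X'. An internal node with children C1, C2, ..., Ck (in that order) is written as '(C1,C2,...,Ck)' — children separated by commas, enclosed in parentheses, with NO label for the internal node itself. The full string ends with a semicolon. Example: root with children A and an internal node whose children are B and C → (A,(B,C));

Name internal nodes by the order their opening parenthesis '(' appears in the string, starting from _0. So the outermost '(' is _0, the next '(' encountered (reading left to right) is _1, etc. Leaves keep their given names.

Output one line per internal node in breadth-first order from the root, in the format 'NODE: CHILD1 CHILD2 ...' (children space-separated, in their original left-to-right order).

Input: (B,(K,(J,P,G,A),C));
Scanning left-to-right, naming '(' by encounter order:
  pos 0: '(' -> open internal node _0 (depth 1)
  pos 3: '(' -> open internal node _1 (depth 2)
  pos 6: '(' -> open internal node _2 (depth 3)
  pos 14: ')' -> close internal node _2 (now at depth 2)
  pos 17: ')' -> close internal node _1 (now at depth 1)
  pos 18: ')' -> close internal node _0 (now at depth 0)
Total internal nodes: 3
BFS adjacency from root:
  _0: B _1
  _1: K _2 C
  _2: J P G A

Answer: _0: B _1
_1: K _2 C
_2: J P G A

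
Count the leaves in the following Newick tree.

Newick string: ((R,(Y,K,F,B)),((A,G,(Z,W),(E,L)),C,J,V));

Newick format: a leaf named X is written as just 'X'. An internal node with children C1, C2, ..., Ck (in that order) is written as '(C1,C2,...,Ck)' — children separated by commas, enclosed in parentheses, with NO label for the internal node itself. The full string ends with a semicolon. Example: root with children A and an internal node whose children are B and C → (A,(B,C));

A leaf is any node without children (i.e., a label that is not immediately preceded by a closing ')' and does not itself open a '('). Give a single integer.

Newick: ((R,(Y,K,F,B)),((A,G,(Z,W),(E,L)),C,J,V));
Scan left-to-right; a leaf is any maximal label run not followed by '(':
  pos 2: leaf 'R' → count = 1
  pos 5: leaf 'Y' → count = 2
  pos 7: leaf 'K' → count = 3
  pos 9: leaf 'F' → count = 4
  pos 11: leaf 'B' → count = 5
  pos 17: leaf 'A' → count = 6
  pos 19: leaf 'G' → count = 7
  pos 22: leaf 'Z' → count = 8
  pos 24: leaf 'W' → count = 9
  pos 28: leaf 'E' → count = 10
  pos 30: leaf 'L' → count = 11
  pos 34: leaf 'C' → count = 12
  pos 36: leaf 'J' → count = 13
  pos 38: leaf 'V' → count = 14
Total leaves: 14

Answer: 14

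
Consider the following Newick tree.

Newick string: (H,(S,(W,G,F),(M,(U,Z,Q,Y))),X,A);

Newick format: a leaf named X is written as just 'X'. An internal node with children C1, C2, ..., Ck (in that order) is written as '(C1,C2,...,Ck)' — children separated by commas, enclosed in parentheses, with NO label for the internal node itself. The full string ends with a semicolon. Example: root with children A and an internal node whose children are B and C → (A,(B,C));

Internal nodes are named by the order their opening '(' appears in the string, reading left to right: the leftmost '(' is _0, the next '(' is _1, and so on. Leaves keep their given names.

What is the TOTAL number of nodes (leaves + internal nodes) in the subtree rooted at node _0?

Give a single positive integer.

Answer: 17

Derivation:
Newick: (H,(S,(W,G,F),(M,(U,Z,Q,Y))),X,A);
Locate _0: it is the '(' at position 0 (the 1st '(' reading left to right).
Query: subtree rooted at _0
_0: subtree_size = 1 + 16
  H: subtree_size = 1 + 0
  _1: subtree_size = 1 + 12
    S: subtree_size = 1 + 0
    _2: subtree_size = 1 + 3
      W: subtree_size = 1 + 0
      G: subtree_size = 1 + 0
      F: subtree_size = 1 + 0
    _3: subtree_size = 1 + 6
      M: subtree_size = 1 + 0
      _4: subtree_size = 1 + 4
        U: subtree_size = 1 + 0
        Z: subtree_size = 1 + 0
        Q: subtree_size = 1 + 0
        Y: subtree_size = 1 + 0
  X: subtree_size = 1 + 0
  A: subtree_size = 1 + 0
Total subtree size of _0: 17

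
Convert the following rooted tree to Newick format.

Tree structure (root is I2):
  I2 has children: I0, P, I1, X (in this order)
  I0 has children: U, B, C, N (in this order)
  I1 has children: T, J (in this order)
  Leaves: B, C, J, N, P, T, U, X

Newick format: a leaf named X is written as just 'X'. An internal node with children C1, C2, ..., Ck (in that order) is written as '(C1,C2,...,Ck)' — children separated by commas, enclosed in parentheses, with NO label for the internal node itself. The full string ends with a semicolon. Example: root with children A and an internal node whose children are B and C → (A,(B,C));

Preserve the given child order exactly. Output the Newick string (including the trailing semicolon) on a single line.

Answer: ((U,B,C,N),P,(T,J),X);

Derivation:
internal I2 with children ['I0', 'P', 'I1', 'X']
  internal I0 with children ['U', 'B', 'C', 'N']
    leaf 'U' → 'U'
    leaf 'B' → 'B'
    leaf 'C' → 'C'
    leaf 'N' → 'N'
  → '(U,B,C,N)'
  leaf 'P' → 'P'
  internal I1 with children ['T', 'J']
    leaf 'T' → 'T'
    leaf 'J' → 'J'
  → '(T,J)'
  leaf 'X' → 'X'
→ '((U,B,C,N),P,(T,J),X)'
Final: ((U,B,C,N),P,(T,J),X);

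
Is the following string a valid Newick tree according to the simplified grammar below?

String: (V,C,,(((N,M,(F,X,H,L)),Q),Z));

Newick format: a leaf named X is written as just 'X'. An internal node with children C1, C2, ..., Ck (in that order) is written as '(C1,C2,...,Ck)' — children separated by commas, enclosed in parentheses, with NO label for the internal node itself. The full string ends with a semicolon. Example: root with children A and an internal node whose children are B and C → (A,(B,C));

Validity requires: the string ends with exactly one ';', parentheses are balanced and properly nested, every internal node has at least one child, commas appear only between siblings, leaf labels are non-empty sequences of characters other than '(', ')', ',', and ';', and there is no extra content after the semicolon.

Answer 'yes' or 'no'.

Answer: no

Derivation:
Input: (V,C,,(((N,M,(F,X,H,L)),Q),Z));
Paren balance: 5 '(' vs 5 ')' OK
Ends with single ';': True
Full parse: FAILS (empty leaf label at pos 5)
Valid: False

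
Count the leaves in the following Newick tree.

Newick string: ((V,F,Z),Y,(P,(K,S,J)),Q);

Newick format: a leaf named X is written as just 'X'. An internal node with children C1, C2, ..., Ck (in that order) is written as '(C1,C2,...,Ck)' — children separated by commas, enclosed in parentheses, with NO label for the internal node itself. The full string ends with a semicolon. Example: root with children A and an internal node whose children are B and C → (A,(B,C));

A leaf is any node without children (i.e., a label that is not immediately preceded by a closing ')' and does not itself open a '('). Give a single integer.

Newick: ((V,F,Z),Y,(P,(K,S,J)),Q);
Scan left-to-right; a leaf is any maximal label run not followed by '(':
  pos 2: leaf 'V' → count = 1
  pos 4: leaf 'F' → count = 2
  pos 6: leaf 'Z' → count = 3
  pos 9: leaf 'Y' → count = 4
  pos 12: leaf 'P' → count = 5
  pos 15: leaf 'K' → count = 6
  pos 17: leaf 'S' → count = 7
  pos 19: leaf 'J' → count = 8
  pos 23: leaf 'Q' → count = 9
Total leaves: 9

Answer: 9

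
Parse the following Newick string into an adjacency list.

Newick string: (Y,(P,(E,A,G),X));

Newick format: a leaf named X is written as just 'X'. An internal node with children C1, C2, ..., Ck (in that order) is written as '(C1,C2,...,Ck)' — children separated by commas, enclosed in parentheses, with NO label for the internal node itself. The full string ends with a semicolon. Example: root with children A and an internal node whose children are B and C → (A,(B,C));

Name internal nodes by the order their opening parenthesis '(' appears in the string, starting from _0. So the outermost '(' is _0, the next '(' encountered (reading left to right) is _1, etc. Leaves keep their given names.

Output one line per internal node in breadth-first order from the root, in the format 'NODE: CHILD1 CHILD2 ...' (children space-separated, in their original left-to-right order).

Input: (Y,(P,(E,A,G),X));
Scanning left-to-right, naming '(' by encounter order:
  pos 0: '(' -> open internal node _0 (depth 1)
  pos 3: '(' -> open internal node _1 (depth 2)
  pos 6: '(' -> open internal node _2 (depth 3)
  pos 12: ')' -> close internal node _2 (now at depth 2)
  pos 15: ')' -> close internal node _1 (now at depth 1)
  pos 16: ')' -> close internal node _0 (now at depth 0)
Total internal nodes: 3
BFS adjacency from root:
  _0: Y _1
  _1: P _2 X
  _2: E A G

Answer: _0: Y _1
_1: P _2 X
_2: E A G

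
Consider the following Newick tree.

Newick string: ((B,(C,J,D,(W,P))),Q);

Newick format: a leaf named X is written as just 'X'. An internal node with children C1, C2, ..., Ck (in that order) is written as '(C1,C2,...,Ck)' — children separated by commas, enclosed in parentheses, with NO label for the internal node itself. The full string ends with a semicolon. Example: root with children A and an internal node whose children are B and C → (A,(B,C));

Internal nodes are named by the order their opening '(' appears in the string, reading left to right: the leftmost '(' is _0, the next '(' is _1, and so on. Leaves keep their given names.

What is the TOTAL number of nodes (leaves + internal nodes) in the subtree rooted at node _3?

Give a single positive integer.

Answer: 3

Derivation:
Newick: ((B,(C,J,D,(W,P))),Q);
Locate _3: it is the '(' at position 11 (the 4th '(' reading left to right).
Query: subtree rooted at _3
_3: subtree_size = 1 + 2
  W: subtree_size = 1 + 0
  P: subtree_size = 1 + 0
Total subtree size of _3: 3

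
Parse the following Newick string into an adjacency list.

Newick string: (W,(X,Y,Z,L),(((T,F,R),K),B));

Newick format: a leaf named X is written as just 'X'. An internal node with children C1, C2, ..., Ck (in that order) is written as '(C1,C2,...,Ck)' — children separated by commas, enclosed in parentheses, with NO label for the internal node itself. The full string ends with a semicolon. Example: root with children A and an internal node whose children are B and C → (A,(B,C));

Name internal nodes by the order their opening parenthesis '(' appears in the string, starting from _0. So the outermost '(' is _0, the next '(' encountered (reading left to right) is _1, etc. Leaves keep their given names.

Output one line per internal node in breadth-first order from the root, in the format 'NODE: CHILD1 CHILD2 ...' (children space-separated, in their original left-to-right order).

Input: (W,(X,Y,Z,L),(((T,F,R),K),B));
Scanning left-to-right, naming '(' by encounter order:
  pos 0: '(' -> open internal node _0 (depth 1)
  pos 3: '(' -> open internal node _1 (depth 2)
  pos 11: ')' -> close internal node _1 (now at depth 1)
  pos 13: '(' -> open internal node _2 (depth 2)
  pos 14: '(' -> open internal node _3 (depth 3)
  pos 15: '(' -> open internal node _4 (depth 4)
  pos 21: ')' -> close internal node _4 (now at depth 3)
  pos 24: ')' -> close internal node _3 (now at depth 2)
  pos 27: ')' -> close internal node _2 (now at depth 1)
  pos 28: ')' -> close internal node _0 (now at depth 0)
Total internal nodes: 5
BFS adjacency from root:
  _0: W _1 _2
  _1: X Y Z L
  _2: _3 B
  _3: _4 K
  _4: T F R

Answer: _0: W _1 _2
_1: X Y Z L
_2: _3 B
_3: _4 K
_4: T F R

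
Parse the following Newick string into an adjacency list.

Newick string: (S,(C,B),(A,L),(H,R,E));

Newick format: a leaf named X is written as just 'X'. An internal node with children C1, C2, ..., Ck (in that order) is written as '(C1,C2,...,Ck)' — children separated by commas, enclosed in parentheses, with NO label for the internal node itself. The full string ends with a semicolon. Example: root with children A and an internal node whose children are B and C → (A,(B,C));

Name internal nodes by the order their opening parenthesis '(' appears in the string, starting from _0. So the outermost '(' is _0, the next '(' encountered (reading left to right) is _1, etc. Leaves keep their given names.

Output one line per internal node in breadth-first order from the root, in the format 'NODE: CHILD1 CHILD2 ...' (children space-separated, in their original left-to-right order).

Answer: _0: S _1 _2 _3
_1: C B
_2: A L
_3: H R E

Derivation:
Input: (S,(C,B),(A,L),(H,R,E));
Scanning left-to-right, naming '(' by encounter order:
  pos 0: '(' -> open internal node _0 (depth 1)
  pos 3: '(' -> open internal node _1 (depth 2)
  pos 7: ')' -> close internal node _1 (now at depth 1)
  pos 9: '(' -> open internal node _2 (depth 2)
  pos 13: ')' -> close internal node _2 (now at depth 1)
  pos 15: '(' -> open internal node _3 (depth 2)
  pos 21: ')' -> close internal node _3 (now at depth 1)
  pos 22: ')' -> close internal node _0 (now at depth 0)
Total internal nodes: 4
BFS adjacency from root:
  _0: S _1 _2 _3
  _1: C B
  _2: A L
  _3: H R E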